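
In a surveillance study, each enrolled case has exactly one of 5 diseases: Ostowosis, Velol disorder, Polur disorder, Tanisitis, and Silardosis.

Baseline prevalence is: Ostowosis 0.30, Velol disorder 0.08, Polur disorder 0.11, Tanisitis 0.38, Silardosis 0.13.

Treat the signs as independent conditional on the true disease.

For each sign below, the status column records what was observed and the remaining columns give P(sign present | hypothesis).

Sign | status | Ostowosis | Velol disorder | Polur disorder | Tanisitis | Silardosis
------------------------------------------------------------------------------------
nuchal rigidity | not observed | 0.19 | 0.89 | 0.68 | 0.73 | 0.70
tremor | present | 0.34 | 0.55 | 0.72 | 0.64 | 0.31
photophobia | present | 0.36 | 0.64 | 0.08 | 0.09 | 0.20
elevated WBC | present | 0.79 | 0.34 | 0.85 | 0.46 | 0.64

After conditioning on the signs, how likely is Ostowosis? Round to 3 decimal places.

0.769

Multiply each prior by the joint likelihood of the sign pattern (using 1 − P(present | H) for each absent sign):
  Ostowosis: 0.30 × (1 − 0.19) × 0.34 × 0.36 × 0.79 = 0.023497
  Velol disorder: 0.08 × (1 − 0.89) × 0.55 × 0.64 × 0.34 = 0.0010532
  Polur disorder: 0.11 × (1 − 0.68) × 0.72 × 0.08 × 0.85 = 0.0017234
  Tanisitis: 0.38 × (1 − 0.73) × 0.64 × 0.09 × 0.46 = 0.0027185
  Silardosis: 0.13 × (1 − 0.70) × 0.31 × 0.20 × 0.64 = 0.0015475
The unnormalized weights sum to 0.03054.
P(Ostowosis | evidence) = 0.023497 / 0.03054 ≈ 0.769.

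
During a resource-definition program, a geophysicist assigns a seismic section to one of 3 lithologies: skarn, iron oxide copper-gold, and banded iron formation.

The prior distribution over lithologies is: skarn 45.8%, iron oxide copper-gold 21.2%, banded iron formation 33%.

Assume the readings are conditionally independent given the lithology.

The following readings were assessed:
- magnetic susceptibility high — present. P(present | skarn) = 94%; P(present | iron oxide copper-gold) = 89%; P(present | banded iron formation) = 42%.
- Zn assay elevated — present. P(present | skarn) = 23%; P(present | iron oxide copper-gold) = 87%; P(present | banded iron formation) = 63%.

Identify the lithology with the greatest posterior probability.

iron oxide copper-gold

For each hypothesis, the unnormalized posterior weight is prior × product of the reading likelihoods:
  skarn: 0.458 × 0.94 × 0.23 = 0.09902
  iron oxide copper-gold: 0.212 × 0.89 × 0.87 = 0.16415
  banded iron formation: 0.330 × 0.42 × 0.63 = 0.087318
The unnormalized weights sum to 0.35049.
P(skarn | evidence) ≈ 0.09902 / 0.35049 ≈ 0.283
P(iron oxide copper-gold | evidence) ≈ 0.16415 / 0.35049 ≈ 0.468
P(banded iron formation | evidence) ≈ 0.087318 / 0.35049 ≈ 0.249
The largest is 0.468, so iron oxide copper-gold is most probable.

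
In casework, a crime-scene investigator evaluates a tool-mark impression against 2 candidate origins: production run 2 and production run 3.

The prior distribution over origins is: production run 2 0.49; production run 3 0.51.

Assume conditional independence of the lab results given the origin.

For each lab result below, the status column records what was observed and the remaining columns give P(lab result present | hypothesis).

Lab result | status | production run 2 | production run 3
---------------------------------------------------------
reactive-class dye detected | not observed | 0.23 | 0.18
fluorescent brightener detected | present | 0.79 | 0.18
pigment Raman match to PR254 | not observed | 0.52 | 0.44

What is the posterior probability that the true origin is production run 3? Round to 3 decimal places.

For each hypothesis, the unnormalized posterior weight is prior × product of the lab result likelihoods (using 1 − P(present | H) for each absent lab result):
  production run 2: 0.49 × (1 − 0.23) × 0.79 × (1 − 0.52) = 0.14307
  production run 3: 0.51 × (1 − 0.18) × 0.18 × (1 − 0.44) = 0.042155
The unnormalized weights sum to 0.18523.
P(production run 3 | evidence) = 0.042155 / 0.18523 ≈ 0.228.

0.228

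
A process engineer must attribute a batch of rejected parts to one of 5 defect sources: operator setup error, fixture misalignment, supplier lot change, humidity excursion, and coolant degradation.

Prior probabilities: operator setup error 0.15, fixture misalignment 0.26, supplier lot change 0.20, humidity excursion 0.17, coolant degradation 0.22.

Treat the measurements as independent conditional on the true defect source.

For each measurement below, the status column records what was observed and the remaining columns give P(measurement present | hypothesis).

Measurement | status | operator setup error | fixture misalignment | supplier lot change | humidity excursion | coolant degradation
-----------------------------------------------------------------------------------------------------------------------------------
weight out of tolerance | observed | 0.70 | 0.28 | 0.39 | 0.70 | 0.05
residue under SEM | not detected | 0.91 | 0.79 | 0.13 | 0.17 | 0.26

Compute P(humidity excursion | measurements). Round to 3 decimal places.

For each hypothesis, the unnormalized posterior weight is prior × product of the measurement likelihoods (using 1 − P(present | H) for each absent measurement):
  operator setup error: 0.15 × 0.70 × (1 − 0.91) = 0.00945
  fixture misalignment: 0.26 × 0.28 × (1 − 0.79) = 0.015288
  supplier lot change: 0.20 × 0.39 × (1 − 0.13) = 0.06786
  humidity excursion: 0.17 × 0.70 × (1 − 0.17) = 0.09877
  coolant degradation: 0.22 × 0.05 × (1 − 0.26) = 0.00814
Marginal likelihood of the evidence = 0.19951.
P(humidity excursion | evidence) = 0.09877 / 0.19951 ≈ 0.495.

0.495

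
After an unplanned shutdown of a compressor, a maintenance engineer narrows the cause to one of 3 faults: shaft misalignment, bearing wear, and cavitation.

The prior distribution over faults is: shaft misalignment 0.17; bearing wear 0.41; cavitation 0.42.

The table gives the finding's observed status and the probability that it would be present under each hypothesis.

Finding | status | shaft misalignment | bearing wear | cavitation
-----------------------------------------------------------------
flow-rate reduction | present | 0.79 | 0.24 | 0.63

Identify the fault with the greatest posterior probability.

cavitation

By Bayes' rule, the unnormalized weight for each hypothesis is prior × likelihood:
  shaft misalignment: 0.17 × 0.79 = 0.1343
  bearing wear: 0.41 × 0.24 = 0.0984
  cavitation: 0.42 × 0.63 = 0.2646
The unnormalized weights sum to 0.4973.
P(shaft misalignment | evidence) ≈ 0.1343 / 0.4973 ≈ 0.270
P(bearing wear | evidence) ≈ 0.0984 / 0.4973 ≈ 0.198
P(cavitation | evidence) ≈ 0.2646 / 0.4973 ≈ 0.532
The largest is 0.532, so cavitation is most probable.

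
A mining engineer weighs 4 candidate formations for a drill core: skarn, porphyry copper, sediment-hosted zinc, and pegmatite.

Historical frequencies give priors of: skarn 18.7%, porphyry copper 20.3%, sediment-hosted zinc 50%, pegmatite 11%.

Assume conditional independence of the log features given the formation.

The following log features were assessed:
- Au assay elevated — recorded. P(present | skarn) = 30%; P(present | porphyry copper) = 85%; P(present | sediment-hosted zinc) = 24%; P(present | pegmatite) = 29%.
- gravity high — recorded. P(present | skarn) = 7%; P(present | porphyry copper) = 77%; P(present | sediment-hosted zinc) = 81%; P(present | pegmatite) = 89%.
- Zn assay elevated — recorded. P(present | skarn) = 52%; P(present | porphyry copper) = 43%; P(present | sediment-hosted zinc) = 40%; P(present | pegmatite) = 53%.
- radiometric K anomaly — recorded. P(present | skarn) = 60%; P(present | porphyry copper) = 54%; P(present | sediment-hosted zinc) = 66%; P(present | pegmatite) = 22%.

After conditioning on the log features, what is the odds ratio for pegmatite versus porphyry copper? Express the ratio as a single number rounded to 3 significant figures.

Posterior odds equal prior odds times the likelihood ratio; only the two competing hypotheses matter.
  pegmatite: 0.110 × 0.29 × 0.89 × 0.53 × 0.22 = 0.0033104
  porphyry copper: 0.203 × 0.85 × 0.77 × 0.43 × 0.54 = 0.030851
Posterior odds = 0.0033104 / 0.030851 ≈ 0.107.

0.107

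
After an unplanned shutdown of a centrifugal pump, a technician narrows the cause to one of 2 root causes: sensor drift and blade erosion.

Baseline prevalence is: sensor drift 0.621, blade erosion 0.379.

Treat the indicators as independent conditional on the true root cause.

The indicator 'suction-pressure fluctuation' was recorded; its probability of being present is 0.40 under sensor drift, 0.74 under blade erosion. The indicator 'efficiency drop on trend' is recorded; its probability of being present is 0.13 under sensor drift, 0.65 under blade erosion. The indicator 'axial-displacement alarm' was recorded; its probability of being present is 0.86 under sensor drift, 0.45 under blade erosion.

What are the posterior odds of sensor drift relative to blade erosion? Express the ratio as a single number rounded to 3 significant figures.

Unnormalized posterior weight (prior times the indicator likelihoods) for each of the two hypotheses:
  sensor drift: 0.621 × 0.40 × 0.13 × 0.86 = 0.027771
  blade erosion: 0.379 × 0.74 × 0.65 × 0.45 = 0.082035
Posterior odds = 0.027771 / 0.082035 ≈ 0.339.

0.339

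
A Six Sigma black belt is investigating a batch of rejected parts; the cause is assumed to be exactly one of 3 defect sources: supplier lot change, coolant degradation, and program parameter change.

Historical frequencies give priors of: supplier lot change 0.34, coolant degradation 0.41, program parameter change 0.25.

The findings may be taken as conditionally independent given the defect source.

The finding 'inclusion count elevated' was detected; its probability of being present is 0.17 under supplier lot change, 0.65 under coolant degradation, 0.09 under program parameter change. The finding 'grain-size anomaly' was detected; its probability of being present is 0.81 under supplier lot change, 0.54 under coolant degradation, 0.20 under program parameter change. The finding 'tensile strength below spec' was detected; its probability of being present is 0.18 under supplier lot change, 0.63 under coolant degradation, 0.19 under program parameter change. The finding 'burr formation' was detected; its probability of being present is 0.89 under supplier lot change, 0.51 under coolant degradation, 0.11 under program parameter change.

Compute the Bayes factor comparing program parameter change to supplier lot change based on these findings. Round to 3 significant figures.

Joint likelihood of the evidence pattern under each hypothesis:
  program parameter change: 0.09 × 0.20 × 0.19 × 0.11 = 0.0003762
  supplier lot change: 0.17 × 0.81 × 0.18 × 0.89 = 0.02206
Bayes factor = 0.0003762 / 0.02206 ≈ 0.0171

0.0171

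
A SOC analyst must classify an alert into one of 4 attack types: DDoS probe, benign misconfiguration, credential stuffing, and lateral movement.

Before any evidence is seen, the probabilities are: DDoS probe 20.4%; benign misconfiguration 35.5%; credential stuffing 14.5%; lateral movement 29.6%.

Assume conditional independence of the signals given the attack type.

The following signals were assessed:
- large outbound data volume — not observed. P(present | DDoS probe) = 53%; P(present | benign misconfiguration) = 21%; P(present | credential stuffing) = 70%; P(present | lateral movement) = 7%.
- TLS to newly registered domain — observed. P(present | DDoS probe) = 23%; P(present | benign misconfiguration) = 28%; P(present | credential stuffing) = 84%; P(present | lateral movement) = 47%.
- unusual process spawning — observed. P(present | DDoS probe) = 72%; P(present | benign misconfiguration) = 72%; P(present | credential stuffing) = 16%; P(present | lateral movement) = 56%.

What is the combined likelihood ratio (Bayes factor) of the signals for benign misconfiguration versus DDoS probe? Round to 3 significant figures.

Joint likelihood of the signal pattern under each hypothesis (using 1 − P(present | H) for each absent signal):
  benign misconfiguration: (1 − 0.21) × 0.28 × 0.72 = 0.15926
  DDoS probe: (1 − 0.53) × 0.23 × 0.72 = 0.077832
Bayes factor = 0.15926 / 0.077832 ≈ 2.05

2.05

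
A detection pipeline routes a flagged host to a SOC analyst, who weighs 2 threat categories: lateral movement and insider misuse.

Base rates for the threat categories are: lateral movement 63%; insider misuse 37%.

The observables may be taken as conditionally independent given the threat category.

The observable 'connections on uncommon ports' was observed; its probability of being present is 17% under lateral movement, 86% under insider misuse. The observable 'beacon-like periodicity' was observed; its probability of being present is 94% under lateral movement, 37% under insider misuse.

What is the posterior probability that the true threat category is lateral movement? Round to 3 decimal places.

0.461

For each hypothesis, the unnormalized posterior weight is prior × product of the observable likelihoods:
  lateral movement: 0.63 × 0.17 × 0.94 = 0.10067
  insider misuse: 0.37 × 0.86 × 0.37 = 0.11773
The unnormalized weights sum to 0.21841.
P(lateral movement | evidence) = 0.10067 / 0.21841 ≈ 0.461.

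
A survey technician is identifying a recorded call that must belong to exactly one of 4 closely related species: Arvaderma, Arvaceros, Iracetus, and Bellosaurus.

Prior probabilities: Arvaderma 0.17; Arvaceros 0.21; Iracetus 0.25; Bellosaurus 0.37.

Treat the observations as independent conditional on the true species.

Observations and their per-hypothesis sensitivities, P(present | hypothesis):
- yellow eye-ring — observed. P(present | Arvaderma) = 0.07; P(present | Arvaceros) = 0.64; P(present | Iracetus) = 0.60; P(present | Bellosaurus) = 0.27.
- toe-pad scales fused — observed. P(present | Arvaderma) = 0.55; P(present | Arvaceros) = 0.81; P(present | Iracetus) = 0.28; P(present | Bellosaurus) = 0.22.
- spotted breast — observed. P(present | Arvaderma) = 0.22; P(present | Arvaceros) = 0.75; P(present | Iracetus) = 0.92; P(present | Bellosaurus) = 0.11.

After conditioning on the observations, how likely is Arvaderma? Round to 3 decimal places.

For each hypothesis, the unnormalized posterior weight is prior × product of the observation likelihoods:
  Arvaderma: 0.17 × 0.07 × 0.55 × 0.22 = 0.0014399
  Arvaceros: 0.21 × 0.64 × 0.81 × 0.75 = 0.081648
  Iracetus: 0.25 × 0.60 × 0.28 × 0.92 = 0.03864
  Bellosaurus: 0.37 × 0.27 × 0.22 × 0.11 = 0.0024176
Marginal likelihood of the evidence = 0.12415.
P(Arvaderma | evidence) = 0.0014399 / 0.12415 ≈ 0.012.

0.012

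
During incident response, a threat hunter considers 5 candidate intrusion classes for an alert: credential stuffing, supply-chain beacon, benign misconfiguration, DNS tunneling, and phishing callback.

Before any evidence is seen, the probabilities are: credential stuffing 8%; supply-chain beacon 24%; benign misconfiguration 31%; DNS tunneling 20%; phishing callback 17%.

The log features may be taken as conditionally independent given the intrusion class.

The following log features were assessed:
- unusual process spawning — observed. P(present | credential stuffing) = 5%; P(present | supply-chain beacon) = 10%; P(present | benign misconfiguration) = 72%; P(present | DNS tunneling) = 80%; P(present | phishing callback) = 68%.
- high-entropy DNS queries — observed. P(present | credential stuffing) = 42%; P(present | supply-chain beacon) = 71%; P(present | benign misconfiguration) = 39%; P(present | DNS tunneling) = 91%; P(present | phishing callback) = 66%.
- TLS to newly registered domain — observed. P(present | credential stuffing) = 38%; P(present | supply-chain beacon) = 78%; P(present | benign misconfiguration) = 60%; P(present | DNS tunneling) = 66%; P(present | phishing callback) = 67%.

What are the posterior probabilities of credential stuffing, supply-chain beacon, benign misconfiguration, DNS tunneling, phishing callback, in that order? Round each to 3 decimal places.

Multiply each prior by the joint likelihood of the log feature pattern:
  credential stuffing: 0.08 × 0.05 × 0.42 × 0.38 = 0.0006384
  supply-chain beacon: 0.24 × 0.10 × 0.71 × 0.78 = 0.013291
  benign misconfiguration: 0.31 × 0.72 × 0.39 × 0.60 = 0.052229
  DNS tunneling: 0.20 × 0.80 × 0.91 × 0.66 = 0.096096
  phishing callback: 0.17 × 0.68 × 0.66 × 0.67 = 0.051118
Normalizing constant Z = 0.0006384 + 0.013291 + 0.052229 + 0.096096 + 0.051118 = 0.21337.
P(credential stuffing | evidence) = 0.0006384 / 0.21337 ≈ 0.003
P(supply-chain beacon | evidence) = 0.013291 / 0.21337 ≈ 0.062
P(benign misconfiguration | evidence) = 0.052229 / 0.21337 ≈ 0.245
P(DNS tunneling | evidence) = 0.096096 / 0.21337 ≈ 0.450
P(phishing callback | evidence) = 0.051118 / 0.21337 ≈ 0.240

0.003, 0.062, 0.245, 0.450, 0.240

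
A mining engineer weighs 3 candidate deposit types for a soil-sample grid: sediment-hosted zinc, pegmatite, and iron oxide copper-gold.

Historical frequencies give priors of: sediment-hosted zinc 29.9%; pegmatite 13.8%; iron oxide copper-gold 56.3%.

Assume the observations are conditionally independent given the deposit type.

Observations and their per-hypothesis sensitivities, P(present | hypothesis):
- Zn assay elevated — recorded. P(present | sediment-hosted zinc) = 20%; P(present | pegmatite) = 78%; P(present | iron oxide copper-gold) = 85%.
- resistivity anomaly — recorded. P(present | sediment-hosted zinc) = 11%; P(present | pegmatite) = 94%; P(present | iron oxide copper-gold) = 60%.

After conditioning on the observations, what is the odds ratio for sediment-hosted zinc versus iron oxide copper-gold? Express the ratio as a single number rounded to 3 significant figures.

Posterior odds equal prior odds times the likelihood ratio; only the two competing hypotheses matter.
  sediment-hosted zinc: 0.299 × 0.20 × 0.11 = 0.006578
  iron oxide copper-gold: 0.563 × 0.85 × 0.60 = 0.28713
Odds(sediment-hosted zinc : iron oxide copper-gold) = 0.006578 / 0.28713 ≈ 0.0229.

0.0229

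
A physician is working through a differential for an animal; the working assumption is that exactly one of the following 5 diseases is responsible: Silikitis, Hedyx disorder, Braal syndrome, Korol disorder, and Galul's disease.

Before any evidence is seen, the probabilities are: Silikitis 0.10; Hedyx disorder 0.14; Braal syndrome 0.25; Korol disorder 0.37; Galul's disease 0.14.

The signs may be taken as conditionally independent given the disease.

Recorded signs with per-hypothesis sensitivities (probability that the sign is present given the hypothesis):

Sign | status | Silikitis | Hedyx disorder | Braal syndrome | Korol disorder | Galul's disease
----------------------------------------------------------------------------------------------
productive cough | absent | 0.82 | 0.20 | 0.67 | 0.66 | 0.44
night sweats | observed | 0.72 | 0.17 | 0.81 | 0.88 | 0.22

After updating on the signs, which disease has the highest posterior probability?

Multiply each prior by the joint likelihood of the sign pattern (using 1 − P(present | H) for each absent sign):
  Silikitis: 0.10 × (1 − 0.82) × 0.72 = 0.01296
  Hedyx disorder: 0.14 × (1 − 0.20) × 0.17 = 0.01904
  Braal syndrome: 0.25 × (1 − 0.67) × 0.81 = 0.066825
  Korol disorder: 0.37 × (1 − 0.66) × 0.88 = 0.1107
  Galul's disease: 0.14 × (1 − 0.44) × 0.22 = 0.017248
The unnormalized weights sum to 0.22678.
P(Silikitis | evidence) ≈ 0.01296 / 0.22678 ≈ 0.057
P(Hedyx disorder | evidence) ≈ 0.01904 / 0.22678 ≈ 0.084
P(Braal syndrome | evidence) ≈ 0.066825 / 0.22678 ≈ 0.295
P(Korol disorder | evidence) ≈ 0.1107 / 0.22678 ≈ 0.488
P(Galul's disease | evidence) ≈ 0.017248 / 0.22678 ≈ 0.076
The largest is 0.488, so Korol disorder is most probable.

Korol disorder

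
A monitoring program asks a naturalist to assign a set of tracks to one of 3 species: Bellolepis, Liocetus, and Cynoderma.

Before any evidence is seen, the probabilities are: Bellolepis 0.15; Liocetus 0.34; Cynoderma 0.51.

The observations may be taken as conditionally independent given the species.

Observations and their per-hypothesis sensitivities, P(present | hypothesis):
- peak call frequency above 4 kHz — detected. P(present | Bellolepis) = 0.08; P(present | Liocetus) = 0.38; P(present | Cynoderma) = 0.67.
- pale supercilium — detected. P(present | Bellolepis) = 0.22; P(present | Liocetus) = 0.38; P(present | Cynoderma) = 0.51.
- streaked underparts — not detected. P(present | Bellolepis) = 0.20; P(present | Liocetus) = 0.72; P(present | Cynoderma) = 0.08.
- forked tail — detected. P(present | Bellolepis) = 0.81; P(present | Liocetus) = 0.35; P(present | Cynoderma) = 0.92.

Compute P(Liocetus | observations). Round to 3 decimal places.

0.031

Multiply each prior by the joint likelihood of the evidence pattern (using 1 − P(present | H) for each absent observation):
  Bellolepis: 0.15 × 0.08 × 0.22 × (1 − 0.20) × 0.81 = 0.0017107
  Liocetus: 0.34 × 0.38 × 0.38 × (1 − 0.72) × 0.35 = 0.0048114
  Cynoderma: 0.51 × 0.67 × 0.51 × (1 − 0.08) × 0.92 = 0.1475
The unnormalized weights sum to 0.15402.
P(Liocetus | evidence) = 0.0048114 / 0.15402 ≈ 0.031.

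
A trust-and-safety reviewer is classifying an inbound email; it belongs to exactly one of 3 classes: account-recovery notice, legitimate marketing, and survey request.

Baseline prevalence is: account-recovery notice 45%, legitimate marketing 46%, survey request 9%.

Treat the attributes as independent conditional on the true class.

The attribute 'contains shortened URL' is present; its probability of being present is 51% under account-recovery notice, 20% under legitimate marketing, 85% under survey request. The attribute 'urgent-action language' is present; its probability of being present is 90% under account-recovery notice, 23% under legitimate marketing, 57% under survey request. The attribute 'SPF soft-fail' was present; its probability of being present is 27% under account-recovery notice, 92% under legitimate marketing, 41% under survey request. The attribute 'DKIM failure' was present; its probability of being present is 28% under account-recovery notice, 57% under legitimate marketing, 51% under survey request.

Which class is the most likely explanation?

account-recovery notice

For each hypothesis, the unnormalized posterior weight is prior × product of the attribute likelihoods:
  account-recovery notice: 0.45 × 0.51 × 0.90 × 0.27 × 0.28 = 0.015615
  legitimate marketing: 0.46 × 0.20 × 0.23 × 0.92 × 0.57 = 0.011096
  survey request: 0.09 × 0.85 × 0.57 × 0.41 × 0.51 = 0.0091178
Normalizing constant Z = 0.015615 + 0.011096 + 0.0091178 = 0.035829.
P(account-recovery notice | evidence) ≈ 0.015615 / 0.035829 ≈ 0.436
P(legitimate marketing | evidence) ≈ 0.011096 / 0.035829 ≈ 0.310
P(survey request | evidence) ≈ 0.0091178 / 0.035829 ≈ 0.254
The largest is 0.436, so account-recovery notice is most probable.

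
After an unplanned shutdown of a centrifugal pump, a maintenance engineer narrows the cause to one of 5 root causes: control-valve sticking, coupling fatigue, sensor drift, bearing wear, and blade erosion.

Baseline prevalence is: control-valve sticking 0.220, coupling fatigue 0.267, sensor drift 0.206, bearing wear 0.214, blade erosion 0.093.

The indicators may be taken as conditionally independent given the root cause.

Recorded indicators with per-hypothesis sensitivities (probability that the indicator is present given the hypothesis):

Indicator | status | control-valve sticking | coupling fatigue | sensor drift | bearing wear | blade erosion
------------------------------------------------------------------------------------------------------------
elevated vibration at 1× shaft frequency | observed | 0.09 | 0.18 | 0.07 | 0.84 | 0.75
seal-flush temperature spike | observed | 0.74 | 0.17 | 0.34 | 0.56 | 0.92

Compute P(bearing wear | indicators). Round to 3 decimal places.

By Bayes' rule with conditional independence, the unnormalized weight for each hypothesis is prior × ∏ likelihoods:
  control-valve sticking: 0.220 × 0.09 × 0.74 = 0.014652
  coupling fatigue: 0.267 × 0.18 × 0.17 = 0.0081702
  sensor drift: 0.206 × 0.07 × 0.34 = 0.0049028
  bearing wear: 0.214 × 0.84 × 0.56 = 0.10067
  blade erosion: 0.093 × 0.75 × 0.92 = 0.06417
Normalizing constant Z = 0.014652 + 0.0081702 + 0.0049028 + 0.10067 + 0.06417 = 0.19256.
P(bearing wear | evidence) = 0.10067 / 0.19256 ≈ 0.523.

0.523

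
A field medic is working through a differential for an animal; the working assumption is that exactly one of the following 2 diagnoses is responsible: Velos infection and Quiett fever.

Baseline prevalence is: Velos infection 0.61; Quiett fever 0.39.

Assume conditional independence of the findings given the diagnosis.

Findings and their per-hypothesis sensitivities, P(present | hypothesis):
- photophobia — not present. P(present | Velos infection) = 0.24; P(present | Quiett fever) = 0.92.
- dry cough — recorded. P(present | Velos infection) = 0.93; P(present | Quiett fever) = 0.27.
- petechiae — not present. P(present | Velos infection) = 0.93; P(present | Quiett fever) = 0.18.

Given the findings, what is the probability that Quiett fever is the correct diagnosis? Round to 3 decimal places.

0.186

Multiply each prior by the joint likelihood of the evidence pattern (using 1 − P(present | H) for each absent finding):
  Velos infection: 0.61 × (1 − 0.24) × 0.93 × (1 − 0.93) = 0.03018
  Quiett fever: 0.39 × (1 − 0.92) × 0.27 × (1 − 0.18) = 0.0069077
Marginal likelihood of the evidence = 0.037088.
P(Quiett fever | evidence) = 0.0069077 / 0.037088 ≈ 0.186.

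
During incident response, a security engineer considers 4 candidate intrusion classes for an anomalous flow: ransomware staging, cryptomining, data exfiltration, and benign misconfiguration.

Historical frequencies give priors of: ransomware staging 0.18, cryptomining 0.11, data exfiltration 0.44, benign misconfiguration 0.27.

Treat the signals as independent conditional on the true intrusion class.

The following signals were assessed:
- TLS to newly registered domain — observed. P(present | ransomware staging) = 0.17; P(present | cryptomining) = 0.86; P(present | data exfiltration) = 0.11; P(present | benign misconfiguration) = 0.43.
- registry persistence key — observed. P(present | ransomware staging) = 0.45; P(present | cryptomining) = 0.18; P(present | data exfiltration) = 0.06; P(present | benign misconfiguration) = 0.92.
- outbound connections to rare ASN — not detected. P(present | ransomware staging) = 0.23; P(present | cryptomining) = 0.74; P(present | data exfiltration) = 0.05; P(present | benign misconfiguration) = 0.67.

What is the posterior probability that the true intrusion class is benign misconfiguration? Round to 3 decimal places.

0.665

For each hypothesis, the unnormalized posterior weight is prior × product of the signal likelihoods (using 1 − P(present | H) for each absent signal):
  ransomware staging: 0.18 × 0.17 × 0.45 × (1 − 0.23) = 0.010603
  cryptomining: 0.11 × 0.86 × 0.18 × (1 − 0.74) = 0.0044273
  data exfiltration: 0.44 × 0.11 × 0.06 × (1 − 0.05) = 0.0027588
  benign misconfiguration: 0.27 × 0.43 × 0.92 × (1 − 0.67) = 0.035248
Normalizing constant Z = 0.010603 + 0.0044273 + 0.0027588 + 0.035248 = 0.053037.
P(benign misconfiguration | evidence) = 0.035248 / 0.053037 ≈ 0.665.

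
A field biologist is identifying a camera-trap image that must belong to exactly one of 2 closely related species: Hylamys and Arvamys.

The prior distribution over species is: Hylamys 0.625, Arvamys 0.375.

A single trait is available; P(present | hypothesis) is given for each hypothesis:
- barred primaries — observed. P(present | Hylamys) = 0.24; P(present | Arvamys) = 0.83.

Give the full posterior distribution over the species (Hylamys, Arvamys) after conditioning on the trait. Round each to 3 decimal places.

0.325, 0.675

For each hypothesis, the unnormalized posterior weight is prior × likelihood:
  Hylamys: 0.625 × 0.24 = 0.15
  Arvamys: 0.375 × 0.83 = 0.31125
Normalizing constant Z = 0.15 + 0.31125 = 0.46125.
P(Hylamys | evidence) = 0.15 / 0.46125 ≈ 0.325
P(Arvamys | evidence) = 0.31125 / 0.46125 ≈ 0.675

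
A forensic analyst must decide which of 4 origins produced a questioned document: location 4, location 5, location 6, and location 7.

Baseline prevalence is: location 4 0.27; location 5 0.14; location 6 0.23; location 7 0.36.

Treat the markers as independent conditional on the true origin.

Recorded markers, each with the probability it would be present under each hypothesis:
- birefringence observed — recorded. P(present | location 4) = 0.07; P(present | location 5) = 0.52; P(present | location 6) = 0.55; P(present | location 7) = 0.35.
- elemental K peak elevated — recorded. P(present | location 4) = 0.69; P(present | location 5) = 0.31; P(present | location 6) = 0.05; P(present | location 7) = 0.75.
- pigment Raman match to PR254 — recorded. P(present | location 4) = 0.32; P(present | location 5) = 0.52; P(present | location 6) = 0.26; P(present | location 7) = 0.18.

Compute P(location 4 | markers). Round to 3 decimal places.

0.121

Multiply each prior by the joint likelihood of the marker pattern:
  location 4: 0.27 × 0.07 × 0.69 × 0.32 = 0.0041731
  location 5: 0.14 × 0.52 × 0.31 × 0.52 = 0.011735
  location 6: 0.23 × 0.55 × 0.05 × 0.26 = 0.0016445
  location 7: 0.36 × 0.35 × 0.75 × 0.18 = 0.01701
Normalizing constant Z = 0.0041731 + 0.011735 + 0.0016445 + 0.01701 = 0.034563.
P(location 4 | evidence) = 0.0041731 / 0.034563 ≈ 0.121.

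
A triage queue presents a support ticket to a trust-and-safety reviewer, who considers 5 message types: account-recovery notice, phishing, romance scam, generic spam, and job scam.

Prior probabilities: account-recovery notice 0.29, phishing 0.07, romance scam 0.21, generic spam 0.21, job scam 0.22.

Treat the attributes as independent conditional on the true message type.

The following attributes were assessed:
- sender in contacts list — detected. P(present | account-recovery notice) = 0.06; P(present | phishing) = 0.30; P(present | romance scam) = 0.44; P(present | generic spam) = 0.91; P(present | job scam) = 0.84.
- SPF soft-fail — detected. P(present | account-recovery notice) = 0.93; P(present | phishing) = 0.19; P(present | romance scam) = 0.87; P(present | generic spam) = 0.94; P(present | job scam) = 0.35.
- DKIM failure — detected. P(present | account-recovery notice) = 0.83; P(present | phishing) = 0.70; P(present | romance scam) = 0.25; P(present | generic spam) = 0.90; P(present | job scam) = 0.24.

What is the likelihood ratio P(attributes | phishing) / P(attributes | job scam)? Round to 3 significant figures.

The Bayes factor is the ratio of the joint likelihoods of the attribute pattern under the two hypotheses.
  phishing: 0.30 × 0.19 × 0.70 = 0.0399
  job scam: 0.84 × 0.35 × 0.24 = 0.07056
Bayes factor = 0.0399 / 0.07056 ≈ 0.565

0.565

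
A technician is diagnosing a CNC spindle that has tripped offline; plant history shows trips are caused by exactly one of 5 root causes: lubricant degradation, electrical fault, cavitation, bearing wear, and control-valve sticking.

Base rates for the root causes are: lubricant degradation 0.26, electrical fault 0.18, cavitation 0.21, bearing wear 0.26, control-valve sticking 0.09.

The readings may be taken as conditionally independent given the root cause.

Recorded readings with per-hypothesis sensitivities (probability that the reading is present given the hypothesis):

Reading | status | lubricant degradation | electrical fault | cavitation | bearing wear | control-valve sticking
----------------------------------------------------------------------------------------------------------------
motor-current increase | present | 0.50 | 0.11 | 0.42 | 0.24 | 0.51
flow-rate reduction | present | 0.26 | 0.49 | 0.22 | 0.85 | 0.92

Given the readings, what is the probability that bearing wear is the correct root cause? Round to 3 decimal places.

By Bayes' rule with conditional independence, the unnormalized weight for each hypothesis is prior × ∏ likelihoods:
  lubricant degradation: 0.26 × 0.50 × 0.26 = 0.0338
  electrical fault: 0.18 × 0.11 × 0.49 = 0.009702
  cavitation: 0.21 × 0.42 × 0.22 = 0.019404
  bearing wear: 0.26 × 0.24 × 0.85 = 0.05304
  control-valve sticking: 0.09 × 0.51 × 0.92 = 0.042228
Marginal likelihood of the evidence = 0.15817.
P(bearing wear | evidence) = 0.05304 / 0.15817 ≈ 0.335.

0.335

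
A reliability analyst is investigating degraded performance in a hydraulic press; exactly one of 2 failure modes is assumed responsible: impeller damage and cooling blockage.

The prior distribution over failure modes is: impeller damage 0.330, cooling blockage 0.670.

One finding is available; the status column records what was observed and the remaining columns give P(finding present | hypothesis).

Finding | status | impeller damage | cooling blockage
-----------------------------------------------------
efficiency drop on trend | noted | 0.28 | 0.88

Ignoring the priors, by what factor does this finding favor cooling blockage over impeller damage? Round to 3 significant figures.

The Bayes factor is the ratio of the two likelihoods.
  cooling blockage: 0.88
  impeller damage: 0.28
Bayes factor = 0.88 / 0.28 ≈ 3.14

3.14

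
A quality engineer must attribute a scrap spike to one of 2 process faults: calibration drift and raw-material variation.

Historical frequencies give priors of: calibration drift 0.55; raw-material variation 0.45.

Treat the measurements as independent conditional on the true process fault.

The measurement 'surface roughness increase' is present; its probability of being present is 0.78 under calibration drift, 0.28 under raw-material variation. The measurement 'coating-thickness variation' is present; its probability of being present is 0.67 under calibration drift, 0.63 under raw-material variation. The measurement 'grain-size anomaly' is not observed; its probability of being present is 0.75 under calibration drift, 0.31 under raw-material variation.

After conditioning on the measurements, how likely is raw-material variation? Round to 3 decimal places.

0.433

By Bayes' rule with conditional independence, the unnormalized weight for each hypothesis is prior × ∏ likelihoods (using 1 − P(present | H) for each absent measurement):
  calibration drift: 0.55 × 0.78 × 0.67 × (1 − 0.75) = 0.071858
  raw-material variation: 0.45 × 0.28 × 0.63 × (1 − 0.31) = 0.054772
Normalizing constant Z = 0.071858 + 0.054772 = 0.12663.
P(raw-material variation | evidence) = 0.054772 / 0.12663 ≈ 0.433.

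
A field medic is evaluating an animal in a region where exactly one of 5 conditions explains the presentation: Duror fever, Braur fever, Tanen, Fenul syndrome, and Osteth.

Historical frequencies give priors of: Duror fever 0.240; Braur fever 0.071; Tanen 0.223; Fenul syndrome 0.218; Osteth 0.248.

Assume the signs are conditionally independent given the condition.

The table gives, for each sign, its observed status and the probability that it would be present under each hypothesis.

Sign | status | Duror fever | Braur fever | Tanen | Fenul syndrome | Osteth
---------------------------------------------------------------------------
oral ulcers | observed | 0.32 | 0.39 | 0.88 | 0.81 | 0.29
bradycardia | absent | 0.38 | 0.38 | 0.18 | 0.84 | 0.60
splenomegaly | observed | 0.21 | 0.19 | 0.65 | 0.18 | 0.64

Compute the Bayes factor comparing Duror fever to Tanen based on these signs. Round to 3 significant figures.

0.0888

The Bayes factor is the ratio of the joint likelihoods of the sign pattern under the two hypotheses (using 1 − P(present | H) for each absent sign).
  Duror fever: 0.32 × (1 − 0.38) × 0.21 = 0.041664
  Tanen: 0.88 × (1 − 0.18) × 0.65 = 0.46904
Bayes factor = 0.041664 / 0.46904 ≈ 0.0888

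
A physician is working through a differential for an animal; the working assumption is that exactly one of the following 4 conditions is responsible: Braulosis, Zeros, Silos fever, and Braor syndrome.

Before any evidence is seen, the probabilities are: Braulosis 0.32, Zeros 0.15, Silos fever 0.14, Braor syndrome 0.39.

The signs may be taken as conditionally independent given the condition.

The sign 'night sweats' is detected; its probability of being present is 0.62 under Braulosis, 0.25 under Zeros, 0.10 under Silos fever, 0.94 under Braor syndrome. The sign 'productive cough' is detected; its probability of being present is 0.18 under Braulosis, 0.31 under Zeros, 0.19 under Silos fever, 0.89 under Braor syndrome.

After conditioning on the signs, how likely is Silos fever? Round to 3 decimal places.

0.007

By Bayes' rule with conditional independence, the unnormalized weight for each hypothesis is prior × ∏ likelihoods:
  Braulosis: 0.32 × 0.62 × 0.18 = 0.035712
  Zeros: 0.15 × 0.25 × 0.31 = 0.011625
  Silos fever: 0.14 × 0.10 × 0.19 = 0.00266
  Braor syndrome: 0.39 × 0.94 × 0.89 = 0.32627
The unnormalized weights sum to 0.37627.
P(Silos fever | evidence) = 0.00266 / 0.37627 ≈ 0.007.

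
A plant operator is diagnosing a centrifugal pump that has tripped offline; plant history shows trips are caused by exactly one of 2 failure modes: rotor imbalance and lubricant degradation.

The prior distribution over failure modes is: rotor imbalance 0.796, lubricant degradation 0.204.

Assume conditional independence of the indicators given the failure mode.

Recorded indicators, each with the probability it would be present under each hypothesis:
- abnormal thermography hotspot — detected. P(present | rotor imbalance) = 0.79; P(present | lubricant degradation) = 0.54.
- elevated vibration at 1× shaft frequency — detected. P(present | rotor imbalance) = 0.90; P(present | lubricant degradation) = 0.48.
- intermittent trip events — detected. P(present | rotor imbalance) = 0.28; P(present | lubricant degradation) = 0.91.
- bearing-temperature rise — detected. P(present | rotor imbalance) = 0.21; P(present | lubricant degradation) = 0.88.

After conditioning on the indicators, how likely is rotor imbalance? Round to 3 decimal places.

Multiply each prior by the joint likelihood of the indicator pattern:
  rotor imbalance: 0.796 × 0.79 × 0.90 × 0.28 × 0.21 = 0.033278
  lubricant degradation: 0.204 × 0.54 × 0.48 × 0.91 × 0.88 = 0.042344
The unnormalized weights sum to 0.075622.
P(rotor imbalance | evidence) = 0.033278 / 0.075622 ≈ 0.440.

0.440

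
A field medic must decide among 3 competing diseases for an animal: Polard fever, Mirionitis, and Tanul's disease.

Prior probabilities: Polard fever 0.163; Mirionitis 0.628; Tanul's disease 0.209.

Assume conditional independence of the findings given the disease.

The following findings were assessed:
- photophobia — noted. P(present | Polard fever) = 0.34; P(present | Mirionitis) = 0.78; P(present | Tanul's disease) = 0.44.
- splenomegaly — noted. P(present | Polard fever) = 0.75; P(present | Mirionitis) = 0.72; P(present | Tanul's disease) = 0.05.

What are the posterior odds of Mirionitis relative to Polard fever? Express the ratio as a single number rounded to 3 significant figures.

The normalizing constant cancels in an odds ratio, so compute prior × likelihood for the two hypotheses only:
  Mirionitis: 0.628 × 0.78 × 0.72 = 0.35268
  Polard fever: 0.163 × 0.34 × 0.75 = 0.041565
Posterior odds = 0.35268 / 0.041565 ≈ 8.49.

8.49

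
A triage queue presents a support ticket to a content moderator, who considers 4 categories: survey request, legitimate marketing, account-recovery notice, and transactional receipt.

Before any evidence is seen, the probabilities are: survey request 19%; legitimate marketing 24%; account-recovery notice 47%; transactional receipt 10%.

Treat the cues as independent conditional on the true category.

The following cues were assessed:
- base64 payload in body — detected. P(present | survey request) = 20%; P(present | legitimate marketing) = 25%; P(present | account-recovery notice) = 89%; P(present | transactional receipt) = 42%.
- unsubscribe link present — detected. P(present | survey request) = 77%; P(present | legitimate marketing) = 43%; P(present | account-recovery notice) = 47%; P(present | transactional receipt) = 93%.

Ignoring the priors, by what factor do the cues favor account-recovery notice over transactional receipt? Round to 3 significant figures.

1.07

The Bayes factor is the ratio of the joint likelihoods of the cue pattern under the two hypotheses.
  account-recovery notice: 0.89 × 0.47 = 0.4183
  transactional receipt: 0.42 × 0.93 = 0.3906
Bayes factor = 0.4183 / 0.3906 ≈ 1.07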